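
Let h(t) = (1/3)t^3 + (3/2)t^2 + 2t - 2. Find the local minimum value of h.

h'(t) = t^2 + 3t + 2 = 0 at t = -2, -1.
Second-derivative test with h''(t) = 2t + 3: h''(-2) = -1 < 0 ⇒ local maximum; h''(-1) = 1 > 0 ⇒ local minimum.
The local minimum is h(-1) = -17/6.

-17/6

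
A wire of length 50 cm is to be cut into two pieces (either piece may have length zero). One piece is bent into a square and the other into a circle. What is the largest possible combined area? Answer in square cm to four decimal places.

Let x be the length used for the square. Square side x/4; circle radius (50−x)/(2π).
A(x) = (x/4)² + π·((50−x)/(2π))² = x²/16 + (50−x)²/(4π) for 0 ≤ x ≤ 50. A'(x) = x/8 − (50−x)/(2π) = 0 gives x = 4·50/(π+4) ≈ 28.0050.
A'' > 0, so the interior critical point is a minimum; the maximum is at an endpoint. A(0) = 198.9437 and A(50) = 156.2500, so the largest area is 198.9437.

198.9437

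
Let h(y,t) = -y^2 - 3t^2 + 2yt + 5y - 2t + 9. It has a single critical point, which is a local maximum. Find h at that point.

131/8

∂h/∂y = -2y + 2t + 5 = 0 and ∂h/∂t = 2y - 6t - 2 = 0, so (y, t) = (13/4, 3/4).
The Hessian has h_{yy} = -2, h_{tt} = -6, h_{yt} = 2, giving D = 8 > 0 with h_{yy} < 0, so the point is a local maximum.
h(13/4, 3/4) = 131/8.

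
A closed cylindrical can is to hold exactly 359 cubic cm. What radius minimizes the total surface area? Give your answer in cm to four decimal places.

3.8516

With radius r and height h, πr²h = 359 so h = 359/(πr²), and S(r) = 2πr² + 2πrh = 2πr² + 2·359/r.
S'(r) = 4πr − 2·359/r² = 0 ⇒ r³ = 359/(2π), so r ≈ 3.8516 and h = 2r ≈ 7.7031.
S''(r) = 4π + 4·359/r³ > 0, so this is the minimum; S ≈ 279.6260.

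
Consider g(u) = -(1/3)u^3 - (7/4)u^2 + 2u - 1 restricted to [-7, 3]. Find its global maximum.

163/12

g'(u) = -u^2 - (7/2)u + 2, which vanishes at u = -4 and u = 1/2.
Compare values at every candidate in [-7, 3]: g(-7) = 163/12; g(-4) = -47/3; g(1/2) = -23/48; g(3) = -79/4.
Hence the absolute maximum is 163/12 at u = -7.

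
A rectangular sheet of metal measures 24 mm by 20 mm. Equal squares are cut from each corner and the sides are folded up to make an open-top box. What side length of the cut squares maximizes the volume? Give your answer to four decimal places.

3.6215

With cut size x, the volume is V(x) = x(24 − 2x)(20 − 2x) for 0 < x < 10.
V'(x) = 12x^2 − 176x + 480. Setting V'(x) = 0 gives x ≈ 3.6215 (the root in (0, 10)).
V''(x) = 24x − 176 is negative there, so this is the maximum; V ≈ 774.1646.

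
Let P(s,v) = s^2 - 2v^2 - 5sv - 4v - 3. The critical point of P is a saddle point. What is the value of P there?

∂P/∂s = 2s - 5v = 0 and ∂P/∂v = -5s - 4v - 4 = 0, so (s, v) = (-20/33, -8/33).
The Hessian has P_{ss} = 2, P_{vv} = -4, P_{sv} = -5, giving D = -33 < 0, so the point is a saddle point.
P(-20/33, -8/33) = -83/33.

-83/33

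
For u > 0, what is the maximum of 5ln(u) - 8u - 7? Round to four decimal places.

-14.3500

P'(u) = 5/u − 8 = 0 gives u = 5/8.
P''(u) = -5/u², which is negative for u > 0, so this is a local maximum.
P(5/8) = 5·ln(5/8) - 5 - 7 ≈ -14.3500.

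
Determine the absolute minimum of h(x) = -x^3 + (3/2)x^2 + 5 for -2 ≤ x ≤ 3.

The derivative is -3x^2 + 3x, which vanishes at x = 0 and x = 1.
Candidates: h(-2) = 19, h(0) = 5, h(1) = 11/2, h(3) = -17/2.
So the minimum is h(3) = -17/2.

-17/2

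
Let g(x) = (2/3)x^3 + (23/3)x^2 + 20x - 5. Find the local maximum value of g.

7

g'(x) = 2x^2 + (46/3)x + 20 = 0 at x = -6, -5/3.
Since g''(x) = 4x + 46/3, we get g''(-6) = -26/3 < 0 ⇒ local maximum; g''(-5/3) = 26/3 > 0 ⇒ local minimum.
So the local maximum value is g(-6) = 7.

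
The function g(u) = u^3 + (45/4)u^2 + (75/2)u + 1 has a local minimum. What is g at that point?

g'(u) = 3u^2 + (45/2)u + 75/2 = 0 at u = -5, -5/2.
Second-derivative test with g''(u) = 6u + 45/2: g''(-5) = -15/2 < 0 ⇒ local maximum; g''(-5/2) = 15/2 > 0 ⇒ local minimum.
The local minimum is g(-5/2) = -609/16.

-609/16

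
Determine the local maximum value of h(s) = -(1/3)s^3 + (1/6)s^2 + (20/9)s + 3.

h'(s) = -s^2 + (1/3)s + 20/9. Setting h'(s) = 0 gives s ∈ {-4/3, 5/3}.
Since h''(s) = -2s + 1/3, we get h''(-4/3) = 3 > 0 ⇒ local minimum; h''(5/3) = -3 < 0 ⇒ local maximum.
The local maximum is h(5/3) = 911/162.

911/162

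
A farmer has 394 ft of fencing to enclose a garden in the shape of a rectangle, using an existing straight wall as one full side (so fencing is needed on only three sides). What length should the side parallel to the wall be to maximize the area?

Let the sides perpendicular to the wall have length x and the parallel side y, so 2x + y = 394 and the area is A = xy = x(394 − 2x).
A'(x) = 394 − 4x = 0 gives x = 197/2, and A''(x) = −4 < 0 confirms a maximum.
Then y = 394 − 2·197/2 = 197 and A = 38809/2.

197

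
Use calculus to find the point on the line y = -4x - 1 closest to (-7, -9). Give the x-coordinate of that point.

Minimize D(x)^2 = (x + 7)^2 + (-4x + 8)^2.
d/dx[D^2] = 2(x + 7) + 2·(-4)·(-4x + 8) = 0 ⇒ x = 25/17.
Then y = -117/17 and the distance is √(1296/17) ≈ 8.7313.

25/17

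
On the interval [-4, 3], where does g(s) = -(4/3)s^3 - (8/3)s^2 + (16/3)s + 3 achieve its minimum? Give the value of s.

3

g'(s) = -4s^2 - (16/3)s + 16/3, which vanishes at s = -2 and s = 2/3.
Candidates: g(-4) = 73/3,  g(-2) = -23/3,  g(2/3) = 403/81,  g(3) = -41.
So the minimum is g(3) = -41.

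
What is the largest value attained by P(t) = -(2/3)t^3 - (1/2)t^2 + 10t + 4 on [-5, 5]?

Differentiating, P'(t) = -2t^2 - t + 10; which vanishes at t = -5/2 and t = 2.
Candidates: P(-5) = 149/6; P(-5/2) = -329/24; P(2) = 50/3; P(5) = -251/6.
The maximum over the interval is 149/6, attained at t = -5.

149/6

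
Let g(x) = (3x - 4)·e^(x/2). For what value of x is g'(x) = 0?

g'(x) = 3·e^(x/2) + (3x - 4)·(1/2)·e^(x/2) = ((3/2)x + 1)·e^(x/2). Since e^(x/2) > 0, the only critical point is x = -2/3.
g''(-2/3) has the same sign as 3/2 > 0, so this is a local minimum.
g(-2/3) = (-6)·e^(-1/3) ≈ -4.2992.

-2/3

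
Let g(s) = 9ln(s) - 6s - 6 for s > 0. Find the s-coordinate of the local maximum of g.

g'(s) = 9/s − 6 = 0 gives s = 3/2.
g''(s) = -9/s², which is negative for s > 0, so this is a local maximum.
g(3/2) = 9·ln(3/2) - 9 - 6 ≈ -11.3508.

3/2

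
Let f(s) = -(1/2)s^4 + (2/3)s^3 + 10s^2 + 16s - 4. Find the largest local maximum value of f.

f'(s) = -2s^3 + 2s^2 + 20s + 16. Setting f'(s) = 0 gives s ∈ {-2, -1, 4}.
Second-derivative test with f''(s) = -6s^2 + 4s + 20: f''(-2) = -12 < 0 ⇒ local maximum; f''(-1) = 10 > 0 ⇒ local minimum; f''(4) = -60 < 0 ⇒ local maximum.
Thus f has its largest local maximum at s = 4, with value 404/3.

404/3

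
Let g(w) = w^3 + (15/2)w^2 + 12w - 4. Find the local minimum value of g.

-19/2

g'(w) = 3w^2 + 15w + 12. Setting g'(w) = 0 gives w ∈ {-4, -1}.
Second-derivative test with g''(w) = 6w + 15: g''(-4) = -9 < 0 ⇒ local maximum; g''(-1) = 9 > 0 ⇒ local minimum.
The local minimum is g(-1) = -19/2.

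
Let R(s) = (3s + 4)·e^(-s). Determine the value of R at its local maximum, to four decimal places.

By the product rule, R'(s) = (-3s - 1)·e^(-s). Since e^(-s) > 0, the only critical point is s = -1/3.
R''(-1/3) has the same sign as -3 < 0, so this is a local maximum.
R(-1/3) = (3)·e^(1/3) ≈ 4.1868.

4.1868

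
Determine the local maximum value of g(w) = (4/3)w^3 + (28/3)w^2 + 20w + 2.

-10

Critical points: g'(w) = 4w^2 + (56/3)w + 20 vanishes at w = -3, -5/3.
Second-derivative test with g''(w) = 8w + 56/3: g''(-3) = -16/3 < 0 ⇒ local maximum; g''(-5/3) = 16/3 > 0 ⇒ local minimum.
So the local maximum value is g(-3) = -10.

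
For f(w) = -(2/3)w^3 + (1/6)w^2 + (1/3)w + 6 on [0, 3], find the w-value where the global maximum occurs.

The derivative is -2w^2 + (1/3)w + 1/3, whose only zero in [0, 3] is w = 1/2.
Compare values at every candidate in [0, 3]: f(0) = 6,  f(1/2) = 49/8,  f(3) = -19/2.
So the maximum is f(1/2) = 49/8.

1/2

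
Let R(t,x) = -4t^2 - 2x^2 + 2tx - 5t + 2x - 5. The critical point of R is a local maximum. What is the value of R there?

∂R/∂t = -8t + 2x - 5 = 0 and ∂R/∂x = 2t - 4x + 2 = 0, so (t, x) = (-4/7, 3/14).
The Hessian has R_{tt} = -8, R_{xx} = -4, R_{tx} = 2, giving D = 28 > 0 with R_{tt} < 0, so the point is a local maximum.
R(-4/7, 3/14) = -47/14.

-47/14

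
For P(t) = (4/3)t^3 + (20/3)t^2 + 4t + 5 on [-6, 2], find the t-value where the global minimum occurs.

-6

The derivative is 4t^2 + (40/3)t + 4, which vanishes at t = -3 and t = -1/3.
Evaluating at the critical points and endpoints: P(-6) = -67,  P(-3) = 17,  P(-1/3) = 353/81,  P(2) = 151/3.
The minimum over the interval is -67, attained at t = -6.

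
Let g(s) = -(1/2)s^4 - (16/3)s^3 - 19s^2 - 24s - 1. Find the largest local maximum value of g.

53/6

g'(s) = -2s^3 - 16s^2 - 38s - 24. Setting g'(s) = 0 gives s ∈ {-4, -3, -1}.
Since g''(s) = -6s^2 - 32s - 38, we get g''(-4) = -6 < 0 ⇒ local maximum; g''(-3) = 4 > 0 ⇒ local minimum; g''(-1) = -12 < 0 ⇒ local maximum.
The largest local maximum is g(-1) = 53/6.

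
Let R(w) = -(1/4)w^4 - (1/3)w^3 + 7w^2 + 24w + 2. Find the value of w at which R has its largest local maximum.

4

R'(w) = -w^3 - w^2 + 14w + 24 = 0 at w = -3, -2, 4.
Second-derivative test with R''(w) = -3w^2 - 2w + 14: R''(-3) = -7 < 0 ⇒ local maximum; R''(-2) = 6 > 0 ⇒ local minimum; R''(4) = -42 < 0 ⇒ local maximum.
Thus R has its largest local maximum at w = 4, with value 374/3.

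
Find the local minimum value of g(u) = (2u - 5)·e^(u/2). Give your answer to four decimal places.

g'(u) = 2·e^(u/2) + (2u - 5)·(1/2)·e^(u/2) = (u - 1/2)·e^(u/2). Since e^(u/2) > 0, the only critical point is u = 1/2.
g''(1/2) has the same sign as 1 > 0, so this is a local minimum.
g(1/2) = (-4)·e^(1/4) ≈ -5.1361.

-5.1361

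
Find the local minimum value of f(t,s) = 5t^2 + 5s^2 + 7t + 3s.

-29/10

∂f/∂t = 10t + 7 = 0 and ∂f/∂s = 10s + 3 = 0, so (t, s) = (-7/10, -3/10).
The Hessian has f_{tt} = 10, f_{ss} = 10, f_{ts} = 0, giving D = 100 > 0 with f_{tt} > 0, so the point is a local minimum.
f(-7/10, -3/10) = -29/10.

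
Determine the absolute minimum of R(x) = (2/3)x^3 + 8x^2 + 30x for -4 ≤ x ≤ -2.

-36

R'(x) = 2x^2 + 16x + 30, whose only zero in [-4, -2] is x = -3.
Compare values at every candidate in [-4, -2]: R(-4) = -104/3, R(-3) = -36, R(-2) = -100/3.
The minimum over the interval is -36, attained at x = -3.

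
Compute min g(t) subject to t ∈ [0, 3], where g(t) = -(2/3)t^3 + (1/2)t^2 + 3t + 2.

The derivative is -2t^2 + t + 3, whose only zero in [0, 3] is t = 3/2.
Evaluating at the critical points and endpoints: g(0) = 2, g(3/2) = 43/8, g(3) = -5/2.
Hence the absolute minimum is -5/2 at t = 3.

-5/2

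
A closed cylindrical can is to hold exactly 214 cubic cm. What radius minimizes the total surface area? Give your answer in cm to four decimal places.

With radius r and height h, πr²h = 214 so h = 214/(πr²), and S(r) = 2πr² + 2πrh = 2πr² + 2·214/r.
S'(r) = 4πr − 2·214/r² = 0 ⇒ r³ = 214/(2π), so r ≈ 3.2415 and h = 2r ≈ 6.4830.
S''(r) = 4π + 4·214/r³ > 0, so this is the minimum; S ≈ 198.0571.

3.2415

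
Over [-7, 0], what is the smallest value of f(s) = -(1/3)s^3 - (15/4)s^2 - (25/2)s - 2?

Differentiating, f'(s) = -s^2 - (15/2)s - 25/2; which vanishes at s = -5 and s = -5/2.
Evaluating at the critical points and endpoints: f(-7) = 193/12; f(-5) = 101/12; f(-5/2) = 529/48; f(0) = -2.
Hence the absolute minimum is -2 at s = 0.

-2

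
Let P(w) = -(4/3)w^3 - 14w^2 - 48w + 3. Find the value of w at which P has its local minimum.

-4

Critical points: P'(w) = -4w^2 - 28w - 48 vanishes at w = -4, -3.
Second-derivative test with P''(w) = -8w - 28: P''(-4) = 4 > 0 ⇒ local minimum; P''(-3) = -4 < 0 ⇒ local maximum.
Thus P has its local minimum at w = -4, with value 169/3.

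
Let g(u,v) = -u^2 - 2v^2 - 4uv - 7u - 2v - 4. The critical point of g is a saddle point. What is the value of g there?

-39/4

∂g/∂u = -2u - 4v - 7 = 0 and ∂g/∂v = -4u - 4v - 2 = 0, so (u, v) = (5/2, -3).
The Hessian has g_{uu} = -2, g_{vv} = -4, g_{uv} = -4, giving D = -8 < 0, so the point is a saddle point.
g(5/2, -3) = -39/4.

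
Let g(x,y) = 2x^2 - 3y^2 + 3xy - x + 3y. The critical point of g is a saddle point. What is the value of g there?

∂g/∂x = 4x + 3y - 1 = 0 and ∂g/∂y = 3x - 6y + 3 = 0, so (x, y) = (-1/11, 5/11).
The Hessian has g_{xx} = 4, g_{yy} = -6, g_{xy} = 3, giving D = -33 < 0, so the point is a saddle point.
g(-1/11, 5/11) = 8/11.

8/11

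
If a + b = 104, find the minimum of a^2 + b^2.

5408

With a + b = 104, a^2 + b^2 = a^2 + (104 − a)^2.
The derivative 2a − 2(104 − a) = 4a − 208 vanishes at a = 52; second derivative 4 > 0, a minimum.
The minimum is 2·(52)^2 = 5408.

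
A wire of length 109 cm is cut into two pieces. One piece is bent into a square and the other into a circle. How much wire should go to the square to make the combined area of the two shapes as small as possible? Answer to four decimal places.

Let x be the length used for the square. Square side x/4; circle radius (109−x)/(2π).
A(x) = (x/4)² + π·((109−x)/(2π))² = x²/16 + (109−x)²/(4π) for 0 ≤ x ≤ 109. A'(x) = x/8 − (109−x)/(2π) = 0 gives x = 4·109/(π+4) ≈ 61.0508.
A'' = 1/8 + 1/(2π) > 0, so this gives the minimum combined area; x ≈ 61.0508 cm to the square.

61.0508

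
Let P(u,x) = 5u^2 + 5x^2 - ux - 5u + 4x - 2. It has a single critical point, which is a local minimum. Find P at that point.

-383/99

∂P/∂u = 10u - x - 5 = 0 and ∂P/∂x = -u + 10x + 4 = 0, so (u, x) = (46/99, -35/99).
The Hessian has P_{uu} = 10, P_{xx} = 10, P_{ux} = -1, giving D = 99 > 0 with P_{uu} > 0, so the point is a local minimum.
P(46/99, -35/99) = -383/99.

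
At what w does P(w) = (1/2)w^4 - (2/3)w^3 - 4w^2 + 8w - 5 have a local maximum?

P'(w) = 2w^3 - 2w^2 - 8w + 8. Setting P'(w) = 0 gives w ∈ {-2, 1, 2}.
P''(w) = 6w^2 - 4w - 8. P''(-2) = 24 > 0 ⇒ local minimum; P''(1) = -6 < 0 ⇒ local maximum; P''(2) = 8 > 0 ⇒ local minimum.
The local maximum is P(1) = -7/6.

1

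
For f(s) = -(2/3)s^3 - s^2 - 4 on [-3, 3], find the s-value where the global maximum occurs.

-3

The derivative is -2s^2 - 2s, which vanishes at s = -1 and s = 0.
Compare values at every candidate in [-3, 3]: f(-3) = 5; f(-1) = -13/3; f(0) = -4; f(3) = -31.
Hence the absolute maximum is 5 at s = -3.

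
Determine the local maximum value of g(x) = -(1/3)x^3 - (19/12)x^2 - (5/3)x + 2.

203/81

g'(x) = -x^2 - (19/6)x - 5/3 = 0 at x = -5/2, -2/3.
g''(x) = -2x - 19/6. g''(-5/2) = 11/6 > 0 ⇒ local minimum; g''(-2/3) = -11/6 < 0 ⇒ local maximum.
So the local maximum value is g(-2/3) = 203/81.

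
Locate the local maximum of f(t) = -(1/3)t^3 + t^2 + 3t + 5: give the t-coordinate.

f'(t) = -t^2 + 2t + 3 = 0 at t = -1, 3.
f''(t) = -2t + 2. f''(-1) = 4 > 0 ⇒ local minimum; f''(3) = -4 < 0 ⇒ local maximum.
The local maximum is f(3) = 14.

3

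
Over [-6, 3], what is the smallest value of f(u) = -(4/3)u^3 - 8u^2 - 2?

-110

Differentiating, f'(u) = -4u^2 - 16u; which vanishes at u = -4 and u = 0.
Compare values at every candidate in [-6, 3]: f(-6) = -2; f(-4) = -134/3; f(0) = -2; f(3) = -110.
Hence the absolute minimum is -110 at u = 3.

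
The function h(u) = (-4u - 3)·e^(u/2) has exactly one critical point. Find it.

-11/4

h'(u) = (-4)·e^(u/2) + (-4u - 3)·(1/2)·e^(u/2) = (-2u - 11/2)·e^(u/2). Since e^(u/2) > 0, the only critical point is u = -11/4.
h''(-11/4) has the same sign as -2 < 0, so this is a local maximum.
h(-11/4) = (8)·e^(-11/8) ≈ 2.0227.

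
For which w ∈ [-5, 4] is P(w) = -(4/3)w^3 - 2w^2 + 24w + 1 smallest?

The derivative is -4w^2 - 4w + 24, which vanishes at w = -3 and w = 2.
Evaluating at the critical points and endpoints: P(-5) = -7/3; P(-3) = -53; P(2) = 91/3; P(4) = -61/3.
Hence the absolute minimum is -53 at w = -3.

-3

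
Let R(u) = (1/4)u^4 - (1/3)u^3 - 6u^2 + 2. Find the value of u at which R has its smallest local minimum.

4

Critical points: R'(u) = u^3 - u^2 - 12u vanishes at u = -3, 0, 4.
R''(u) = 3u^2 - 2u - 12. R''(-3) = 21 > 0 ⇒ local minimum; R''(0) = -12 < 0 ⇒ local maximum; R''(4) = 28 > 0 ⇒ local minimum.
So the smallest local minimum value is R(4) = -154/3.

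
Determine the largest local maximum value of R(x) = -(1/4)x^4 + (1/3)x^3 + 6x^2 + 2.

166/3

R'(x) = -x^3 + x^2 + 12x. Setting R'(x) = 0 gives x ∈ {-3, 0, 4}.
Since R''(x) = -3x^2 + 2x + 12, we get R''(-3) = -21 < 0 ⇒ local maximum; R''(0) = 12 > 0 ⇒ local minimum; R''(4) = -28 < 0 ⇒ local maximum.
Thus R has its largest local maximum at x = 4, with value 166/3.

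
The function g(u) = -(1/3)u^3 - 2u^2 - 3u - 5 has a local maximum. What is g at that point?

g'(u) = -u^2 - 4u - 3 = 0 at u = -3, -1.
Second-derivative test with g''(u) = -2u - 4: g''(-3) = 2 > 0 ⇒ local minimum; g''(-1) = -2 < 0 ⇒ local maximum.
Thus g has its local maximum at u = -1, with value -11/3.

-11/3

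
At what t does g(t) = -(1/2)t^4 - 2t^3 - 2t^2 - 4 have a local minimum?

g'(t) = -2t^3 - 6t^2 - 4t. Setting g'(t) = 0 gives t ∈ {-2, -1, 0}.
Since g''(t) = -6t^2 - 12t - 4, we get g''(-2) = -4 < 0 ⇒ local maximum; g''(-1) = 2 > 0 ⇒ local minimum; g''(0) = -4 < 0 ⇒ local maximum.
The local minimum is g(-1) = -9/2.

-1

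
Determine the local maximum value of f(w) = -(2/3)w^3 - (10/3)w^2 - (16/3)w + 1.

f'(w) = -2w^2 - (20/3)w - 16/3. Setting f'(w) = 0 gives w ∈ {-2, -4/3}.
Since f''(w) = -4w - 20/3, we get f''(-2) = 4/3 > 0 ⇒ local minimum; f''(-4/3) = -4/3 < 0 ⇒ local maximum.
So the local maximum value is f(-4/3) = 305/81.

305/81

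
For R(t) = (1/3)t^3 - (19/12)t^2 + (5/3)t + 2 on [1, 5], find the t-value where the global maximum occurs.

5

R'(t) = t^2 - (19/6)t + 5/3, whose only zero in [1, 5] is t = 5/2.
Compare values at every candidate in [1, 5]: R(1) = 29/12,  R(5/2) = 71/48,  R(5) = 149/12.
So the maximum is R(5) = 149/12.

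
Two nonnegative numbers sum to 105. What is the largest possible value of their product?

With x + y = 105, the product is P(x) = x(105 − x).
P'(x) = 105 − 2x = 0 gives x = 105/2; P'' = −2 < 0, so this is the maximum.
P = 105/2·105/2 = 11025/4.

11025/4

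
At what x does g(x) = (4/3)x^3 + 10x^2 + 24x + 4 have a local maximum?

g'(x) = 4x^2 + 20x + 24. Setting g'(x) = 0 gives x ∈ {-3, -2}.
Since g''(x) = 8x + 20, we get g''(-3) = -4 < 0 ⇒ local maximum; g''(-2) = 4 > 0 ⇒ local minimum.
So the local maximum value is g(-3) = -14.

-3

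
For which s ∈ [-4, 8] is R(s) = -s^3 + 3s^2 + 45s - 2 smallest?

-3

Differentiating, R'(s) = -3s^2 + 6s + 45; which vanishes at s = -3 and s = 5.
Evaluating at the critical points and endpoints: R(-4) = -70,  R(-3) = -83,  R(5) = 173,  R(8) = 38.
Hence the absolute minimum is -83 at s = -3.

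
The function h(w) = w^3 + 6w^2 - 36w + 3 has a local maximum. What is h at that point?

219

h'(w) = 3w^2 + 12w - 36. Setting h'(w) = 0 gives w ∈ {-6, 2}.
h''(w) = 6w + 12. h''(-6) = -24 < 0 ⇒ local maximum; h''(2) = 24 > 0 ⇒ local minimum.
So the local maximum value is h(-6) = 219.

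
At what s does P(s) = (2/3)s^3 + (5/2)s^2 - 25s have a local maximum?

-5

P'(s) = 2s^2 + 5s - 25 = 0 at s = -5, 5/2.
P''(s) = 4s + 5. P''(-5) = -15 < 0 ⇒ local maximum; P''(5/2) = 15 > 0 ⇒ local minimum.
The local maximum is P(-5) = 625/6.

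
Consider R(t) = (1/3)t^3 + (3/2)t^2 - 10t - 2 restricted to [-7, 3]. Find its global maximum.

263/6

Differentiating, R'(t) = t^2 + 3t - 10; which vanishes at t = -5 and t = 2.
Evaluating at the critical points and endpoints: R(-7) = 163/6; R(-5) = 263/6; R(2) = -40/3; R(3) = -19/2.
The maximum over the interval is 263/6, attained at t = -5.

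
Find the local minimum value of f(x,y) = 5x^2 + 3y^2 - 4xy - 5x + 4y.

-75/44

∂f/∂x = 10x - 4y - 5 = 0 and ∂f/∂y = -4x + 6y + 4 = 0, so (x, y) = (7/22, -5/11).
The Hessian has f_{xx} = 10, f_{yy} = 6, f_{xy} = -4, giving D = 44 > 0 with f_{xx} > 0, so the point is a local minimum.
f(7/22, -5/11) = -75/44.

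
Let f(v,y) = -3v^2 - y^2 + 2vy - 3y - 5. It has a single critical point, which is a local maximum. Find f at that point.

-13/8

∂f/∂v = -6v + 2y = 0 and ∂f/∂y = 2v - 2y - 3 = 0, so (v, y) = (-3/4, -9/4).
The Hessian has f_{vv} = -6, f_{yy} = -2, f_{vy} = 2, giving D = 8 > 0 with f_{vv} < 0, so the point is a local maximum.
f(-3/4, -9/4) = -13/8.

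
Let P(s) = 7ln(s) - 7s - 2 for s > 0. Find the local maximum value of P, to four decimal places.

-9.0000

P'(s) = 7/s − 7 = 0 gives s = 1.
P''(s) = -7/s², which is negative for s > 0, so this is a local maximum.
P(1) = 7·ln(1) - 7 - 2 ≈ -9.0000.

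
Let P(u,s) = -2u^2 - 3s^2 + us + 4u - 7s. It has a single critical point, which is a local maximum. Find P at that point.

118/23

∂P/∂u = -4u + s + 4 = 0 and ∂P/∂s = u - 6s - 7 = 0, so (u, s) = (17/23, -24/23).
The Hessian has P_{uu} = -4, P_{ss} = -6, P_{us} = 1, giving D = 23 > 0 with P_{uu} < 0, so the point is a local maximum.
P(17/23, -24/23) = 118/23.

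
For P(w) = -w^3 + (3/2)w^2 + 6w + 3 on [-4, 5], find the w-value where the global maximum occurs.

-4

The derivative is -3w^2 + 3w + 6, which vanishes at w = -1 and w = 2.
Candidates: P(-4) = 67; P(-1) = -1/2; P(2) = 13; P(5) = -109/2.
The maximum over the interval is 67, attained at w = -4.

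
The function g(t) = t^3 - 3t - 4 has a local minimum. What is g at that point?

-6

g'(t) = 3t^2 - 3. Setting g'(t) = 0 gives t ∈ {-1, 1}.
g''(t) = 6t. g''(-1) = -6 < 0 ⇒ local maximum; g''(1) = 6 > 0 ⇒ local minimum.
Thus g has its local minimum at t = 1, with value -6.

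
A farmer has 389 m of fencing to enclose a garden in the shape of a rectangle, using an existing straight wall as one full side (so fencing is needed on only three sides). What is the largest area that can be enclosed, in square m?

Let the sides perpendicular to the wall have length x and the parallel side y, so 2x + y = 389 and the area is A = xy = x(389 − 2x).
A'(x) = 389 − 4x = 0 gives x = 389/4, and A''(x) = −4 < 0 confirms a maximum.
Then y = 389 − 2·389/4 = 389/2 and A = 151321/8.

151321/8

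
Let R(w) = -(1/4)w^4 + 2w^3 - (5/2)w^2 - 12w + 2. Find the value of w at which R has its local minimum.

R'(w) = -w^3 + 6w^2 - 5w - 12 = 0 at w = -1, 3, 4.
Since R''(w) = -3w^2 + 12w - 5, we get R''(-1) = -20 < 0 ⇒ local maximum; R''(3) = 4 > 0 ⇒ local minimum; R''(4) = -5 < 0 ⇒ local maximum.
The local minimum is R(3) = -91/4.

3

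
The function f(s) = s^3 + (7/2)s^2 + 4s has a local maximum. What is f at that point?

f'(s) = 3s^2 + 7s + 4. Setting f'(s) = 0 gives s ∈ {-4/3, -1}.
f''(s) = 6s + 7. f''(-4/3) = -1 < 0 ⇒ local maximum; f''(-1) = 1 > 0 ⇒ local minimum.
The local maximum is f(-4/3) = -40/27.

-40/27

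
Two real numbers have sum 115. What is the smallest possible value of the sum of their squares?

13225/2

With a + b = 115, a^2 + b^2 = a^2 + (115 − a)^2.
The derivative 2a − 2(115 − a) = 4a − 230 vanishes at a = 115/2; second derivative 4 > 0, a minimum.
The minimum is 2·(115/2)^2 = 13225/2.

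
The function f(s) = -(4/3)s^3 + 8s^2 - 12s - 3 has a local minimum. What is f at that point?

Critical points: f'(s) = -4s^2 + 16s - 12 vanishes at s = 1, 3.
f''(s) = -8s + 16. f''(1) = 8 > 0 ⇒ local minimum; f''(3) = -8 < 0 ⇒ local maximum.
Thus f has its local minimum at s = 1, with value -25/3.

-25/3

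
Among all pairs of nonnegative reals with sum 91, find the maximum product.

With x + y = 91, the product is P(x) = x(91 − x).
P'(x) = 91 − 2x = 0 gives x = 91/2; P'' = −2 < 0, so this is the maximum.
P = 91/2·91/2 = 8281/4.

8281/4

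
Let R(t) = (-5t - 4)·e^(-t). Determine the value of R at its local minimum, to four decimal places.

-4.0937

By the product rule, R'(t) = (5t - 1)·e^(-t). Since e^(-t) > 0, the only critical point is t = 1/5.
R''(1/5) has the same sign as 5 > 0, so this is a local minimum.
R(1/5) = (-5)·e^(-1/5) ≈ -4.0937.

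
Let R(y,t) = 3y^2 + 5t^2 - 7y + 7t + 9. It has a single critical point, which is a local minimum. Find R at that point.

37/15

∂R/∂y = 6y - 7 = 0 and ∂R/∂t = 10t + 7 = 0, so (y, t) = (7/6, -7/10).
The Hessian has R_{yy} = 6, R_{tt} = 10, R_{yt} = 0, giving D = 60 > 0 with R_{yy} > 0, so the point is a local minimum.
R(7/6, -7/10) = 37/15.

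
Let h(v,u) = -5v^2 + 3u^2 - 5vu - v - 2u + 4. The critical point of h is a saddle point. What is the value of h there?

333/85

∂h/∂v = -10v - 5u - 1 = 0 and ∂h/∂u = -5v + 6u - 2 = 0, so (v, u) = (-16/85, 3/17).
The Hessian has h_{vv} = -10, h_{uu} = 6, h_{vu} = -5, giving D = -85 < 0, so the point is a saddle point.
h(-16/85, 3/17) = 333/85.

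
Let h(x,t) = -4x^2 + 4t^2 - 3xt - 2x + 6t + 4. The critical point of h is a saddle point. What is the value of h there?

∂h/∂x = -8x - 3t - 2 = 0 and ∂h/∂t = -3x + 8t + 6 = 0, so (x, t) = (2/73, -54/73).
The Hessian has h_{xx} = -8, h_{tt} = 8, h_{xt} = -3, giving D = -73 < 0, so the point is a saddle point.
h(2/73, -54/73) = 128/73.

128/73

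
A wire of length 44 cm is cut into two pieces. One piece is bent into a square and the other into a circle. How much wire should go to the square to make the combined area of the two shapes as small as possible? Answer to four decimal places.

24.6444

Let x be the length used for the square. Square side x/4; circle radius (44−x)/(2π).
A(x) = (x/4)² + π·((44−x)/(2π))² = x²/16 + (44−x)²/(4π) for 0 ≤ x ≤ 44. A'(x) = x/8 − (44−x)/(2π) = 0 gives x = 4·44/(π+4) ≈ 24.6444.
A'' = 1/8 + 1/(2π) > 0, so this gives the minimum combined area; x ≈ 24.6444 cm to the square.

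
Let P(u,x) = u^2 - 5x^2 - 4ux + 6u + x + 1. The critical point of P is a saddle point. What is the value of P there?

-119/36

∂P/∂u = 2u - 4x + 6 = 0 and ∂P/∂x = -4u - 10x + 1 = 0, so (u, x) = (-14/9, 13/18).
The Hessian has P_{uu} = 2, P_{xx} = -10, P_{ux} = -4, giving D = -36 < 0, so the point is a saddle point.
P(-14/9, 13/18) = -119/36.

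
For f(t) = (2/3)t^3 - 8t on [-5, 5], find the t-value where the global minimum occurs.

-5

f'(t) = 2t^2 - 8, which vanishes at t = -2 and t = 2.
Evaluating at the critical points and endpoints: f(-5) = -130/3,  f(-2) = 32/3,  f(2) = -32/3,  f(5) = 130/3.
The minimum over the interval is -130/3, attained at t = -5.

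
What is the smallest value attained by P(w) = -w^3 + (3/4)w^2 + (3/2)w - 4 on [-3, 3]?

-79/4

P'(w) = -3w^2 + (3/2)w + 3/2, which vanishes at w = -1/2 and w = 1.
Candidates: P(-3) = 101/4; P(-1/2) = -71/16; P(1) = -11/4; P(3) = -79/4.
Hence the absolute minimum is -79/4 at w = 3.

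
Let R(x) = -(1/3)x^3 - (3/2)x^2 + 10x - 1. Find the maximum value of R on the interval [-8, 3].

31/3

R'(x) = -x^2 - 3x + 10, which vanishes at x = -5 and x = 2.
Candidates: R(-8) = -19/3; R(-5) = -281/6; R(2) = 31/3; R(3) = 13/2.
So the maximum is R(2) = 31/3.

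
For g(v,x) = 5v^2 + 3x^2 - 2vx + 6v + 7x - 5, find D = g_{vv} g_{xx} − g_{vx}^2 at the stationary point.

∂g/∂v = 10v - 2x + 6 = 0 and ∂g/∂x = -2v + 6x + 7 = 0, so (v, x) = (-25/28, -41/28).
The Hessian has g_{vv} = 10, g_{xx} = 6, g_{vx} = -2, giving D = 56 > 0 with g_{vv} > 0, so the point is a local minimum.
D = (10)·(6) − (-2)^2 = 56.

56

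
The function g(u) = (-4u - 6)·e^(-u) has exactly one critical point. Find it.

-1/2

Differentiating with the product rule gives g'(u) = (4u + 2)·e^(-u). Since e^(-u) > 0, the only critical point is u = -1/2.
g''(-1/2) has the same sign as 4 > 0, so this is a local minimum.
g(-1/2) = (-4)·e^(1/2) ≈ -6.5949.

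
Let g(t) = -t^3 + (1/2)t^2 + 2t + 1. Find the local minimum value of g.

g'(t) = -3t^2 + t + 2 = 0 at t = -2/3, 1.
Since g''(t) = -6t + 1, we get g''(-2/3) = 5 > 0 ⇒ local minimum; g''(1) = -5 < 0 ⇒ local maximum.
So the local minimum value is g(-2/3) = 5/27.

5/27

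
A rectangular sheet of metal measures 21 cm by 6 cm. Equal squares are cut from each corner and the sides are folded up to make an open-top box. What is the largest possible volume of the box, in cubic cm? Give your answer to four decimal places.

81.5549

With cut size x, the volume is V(x) = x(21 − 2x)(6 − 2x) for 0 < x < 3.
V'(x) = 12x^2 − 108x + 126. Setting V'(x) = 0 gives x ≈ 1.3775 (the root in (0, 3)).
V''(x) = 24x − 108 is negative there, so this is the maximum; V ≈ 81.5549.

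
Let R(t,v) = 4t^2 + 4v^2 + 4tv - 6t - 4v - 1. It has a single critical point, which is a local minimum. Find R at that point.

-10/3

∂R/∂t = 8t + 4v - 6 = 0 and ∂R/∂v = 4t + 8v - 4 = 0, so (t, v) = (2/3, 1/6).
The Hessian has R_{tt} = 8, R_{vv} = 8, R_{tv} = 4, giving D = 48 > 0 with R_{tt} > 0, so the point is a local minimum.
R(2/3, 1/6) = -10/3.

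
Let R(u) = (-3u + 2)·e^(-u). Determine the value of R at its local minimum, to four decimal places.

R'(u) = (-3)·e^(-u) + (-3u + 2)·(-1)·e^(-u) = (3u - 5)·e^(-u). Since e^(-u) > 0, the only critical point is u = 5/3.
R''(5/3) has the same sign as 3 > 0, so this is a local minimum.
R(5/3) = (-3)·e^(-5/3) ≈ -0.5666.

-0.5666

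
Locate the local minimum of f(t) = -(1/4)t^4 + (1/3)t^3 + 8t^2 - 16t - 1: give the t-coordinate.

f'(t) = -t^3 + t^2 + 16t - 16 = 0 at t = -4, 1, 4.
f''(t) = -3t^2 + 2t + 16. f''(-4) = -40 < 0 ⇒ local maximum; f''(1) = 15 > 0 ⇒ local minimum; f''(4) = -24 < 0 ⇒ local maximum.
So the local minimum value is f(1) = -107/12.

1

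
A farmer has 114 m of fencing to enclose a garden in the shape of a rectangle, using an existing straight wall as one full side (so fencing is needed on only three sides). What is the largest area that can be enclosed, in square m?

Let the sides perpendicular to the wall have length x and the parallel side y, so 2x + y = 114 and the area is A = xy = x(114 − 2x).
A'(x) = 114 − 4x = 0 gives x = 57/2, and A''(x) = −4 < 0 confirms a maximum.
Then y = 114 − 2·57/2 = 57 and A = 3249/2.

3249/2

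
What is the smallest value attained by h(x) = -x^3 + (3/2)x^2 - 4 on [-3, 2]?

-6

h'(x) = -3x^2 + 3x, which vanishes at x = 0 and x = 1.
Evaluating at the critical points and endpoints: h(-3) = 73/2; h(0) = -4; h(1) = -7/2; h(2) = -6.
The minimum over the interval is -6, attained at x = 2.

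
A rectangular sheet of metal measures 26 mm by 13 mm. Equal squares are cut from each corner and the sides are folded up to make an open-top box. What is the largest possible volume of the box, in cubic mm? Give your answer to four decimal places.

With cut size x, the volume is V(x) = x(26 − 2x)(13 − 2x) for 0 < x < 6.5.
V'(x) = 12x^2 − 156x + 338. Setting V'(x) = 0 gives x ≈ 2.7472 (the root in (0, 6.5)).
V''(x) = 24x − 156 is negative there, so this is the maximum; V ≈ 422.8128.

422.8128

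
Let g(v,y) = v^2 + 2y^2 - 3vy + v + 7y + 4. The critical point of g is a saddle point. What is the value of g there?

76

∂g/∂v = 2v - 3y + 1 = 0 and ∂g/∂y = -3v + 4y + 7 = 0, so (v, y) = (25, 17).
The Hessian has g_{vv} = 2, g_{yy} = 4, g_{vy} = -3, giving D = -1 < 0, so the point is a saddle point.
g(25, 17) = 76.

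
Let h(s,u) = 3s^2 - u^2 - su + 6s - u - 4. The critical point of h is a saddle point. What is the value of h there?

∂h/∂s = 6s - u + 6 = 0 and ∂h/∂u = -s - 2u - 1 = 0, so (s, u) = (-1, 0).
The Hessian has h_{ss} = 6, h_{uu} = -2, h_{su} = -1, giving D = -13 < 0, so the point is a saddle point.
h(-1, 0) = -7.

-7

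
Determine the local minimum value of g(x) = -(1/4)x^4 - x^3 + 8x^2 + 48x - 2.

g'(x) = -x^3 - 3x^2 + 16x + 48. Setting g'(x) = 0 gives x ∈ {-4, -3, 4}.
g''(x) = -3x^2 - 6x + 16. g''(-4) = -8 < 0 ⇒ local maximum; g''(-3) = 7 > 0 ⇒ local minimum; g''(4) = -56 < 0 ⇒ local maximum.
The local minimum is g(-3) = -269/4.

-269/4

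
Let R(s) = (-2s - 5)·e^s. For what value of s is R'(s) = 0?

R'(s) = (-2)·e^s + (-2s - 5)·1·e^s = (-2s - 7)·e^s. Since e^s > 0, the only critical point is s = -7/2.
R''(-7/2) has the same sign as -2 < 0, so this is a local maximum.
R(-7/2) = (2)·e^(-7/2) ≈ 0.0604.

-7/2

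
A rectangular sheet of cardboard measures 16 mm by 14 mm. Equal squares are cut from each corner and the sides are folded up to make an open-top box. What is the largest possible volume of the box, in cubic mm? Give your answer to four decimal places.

With cut size x, the volume is V(x) = x(16 − 2x)(14 − 2x) for 0 < x < 7.
V'(x) = 12x^2 − 120x + 224. Setting V'(x) = 0 gives x ≈ 2.4834 (the root in (0, 7)).
V''(x) = 24x − 120 is negative there, so this is the maximum; V ≈ 247.5083.

247.5083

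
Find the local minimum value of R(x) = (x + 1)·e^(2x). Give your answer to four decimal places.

-0.0249

R'(x) = 1·e^(2x) + (x + 1)·2·e^(2x) = (2x + 3)·e^(2x). Since e^(2x) > 0, the only critical point is x = -3/2.
R''(-3/2) has the same sign as 2 > 0, so this is a local minimum.
R(-3/2) = (-1/2)·e^(-3) ≈ -0.0249.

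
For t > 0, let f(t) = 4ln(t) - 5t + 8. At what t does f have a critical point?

4/5

f'(t) = 4/t − 5 = 0 gives t = 4/5.
f''(t) = -4/t², which is negative for t > 0, so this is a local maximum.
f(4/5) = 4·ln(4/5) - 4 + 8 ≈ 3.1074.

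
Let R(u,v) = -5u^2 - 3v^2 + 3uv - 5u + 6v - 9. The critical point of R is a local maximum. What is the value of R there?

∂R/∂u = -10u + 3v - 5 = 0 and ∂R/∂v = 3u - 6v + 6 = 0, so (u, v) = (-4/17, 15/17).
The Hessian has R_{uu} = -10, R_{vv} = -6, R_{uv} = 3, giving D = 51 > 0 with R_{uu} < 0, so the point is a local maximum.
R(-4/17, 15/17) = -98/17.

-98/17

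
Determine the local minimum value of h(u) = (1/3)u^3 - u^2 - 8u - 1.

-83/3

Critical points: h'(u) = u^2 - 2u - 8 vanishes at u = -2, 4.
Second-derivative test with h''(u) = 2u - 2: h''(-2) = -6 < 0 ⇒ local maximum; h''(4) = 6 > 0 ⇒ local minimum.
So the local minimum value is h(4) = -83/3.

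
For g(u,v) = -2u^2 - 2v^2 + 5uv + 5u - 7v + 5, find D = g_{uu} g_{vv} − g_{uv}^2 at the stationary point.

∂g/∂u = -4u + 5v + 5 = 0 and ∂g/∂v = 5u - 4v - 7 = 0, so (u, v) = (5/3, 1/3).
The Hessian has g_{uu} = -4, g_{vv} = -4, g_{uv} = 5, giving D = -9 < 0, so the point is a saddle point.
D = (-4)·(-4) − (5)^2 = -9.

-9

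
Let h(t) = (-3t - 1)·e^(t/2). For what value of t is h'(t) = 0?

-7/3

Differentiating with the product rule gives h'(t) = (-(3/2)t - 7/2)·e^(t/2). Since e^(t/2) > 0, the only critical point is t = -7/3.
h''(-7/3) has the same sign as -3/2 < 0, so this is a local maximum.
h(-7/3) = (6)·e^(-7/6) ≈ 1.8684.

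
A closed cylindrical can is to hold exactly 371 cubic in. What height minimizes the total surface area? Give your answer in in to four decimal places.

7.7880

With radius r and height h, πr²h = 371 so h = 371/(πr²), and S(r) = 2πr² + 2πrh = 2πr² + 2·371/r.
S'(r) = 4πr − 2·371/r² = 0 ⇒ r³ = 371/(2π), so r ≈ 3.8940 and h = 2r ≈ 7.7880.
S''(r) = 4π + 4·371/r³ > 0, so this is the minimum; S ≈ 285.8230.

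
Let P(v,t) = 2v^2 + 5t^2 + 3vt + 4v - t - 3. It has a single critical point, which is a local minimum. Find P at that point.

∂P/∂v = 4v + 3t + 4 = 0 and ∂P/∂t = 3v + 10t - 1 = 0, so (v, t) = (-43/31, 16/31).
The Hessian has P_{vv} = 4, P_{tt} = 10, P_{vt} = 3, giving D = 31 > 0 with P_{vv} > 0, so the point is a local minimum.
P(-43/31, 16/31) = -187/31.

-187/31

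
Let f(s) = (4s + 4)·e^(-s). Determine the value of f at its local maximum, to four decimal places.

f'(s) = 4·e^(-s) + (4s + 4)·(-1)·e^(-s) = (-4s)·e^(-s). Since e^(-s) > 0, the only critical point is s = 0.
f''(0) has the same sign as -4 < 0, so this is a local maximum.
f(0) = (4)·e^(0) ≈ 4.0000.

4.0000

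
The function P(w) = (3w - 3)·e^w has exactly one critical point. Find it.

Differentiating with the product rule gives P'(w) = (3w)·e^w. Since e^w > 0, the only critical point is w = 0.
P''(0) has the same sign as 3 > 0, so this is a local minimum.
P(0) = (-3)·e^(0) ≈ -3.0000.

0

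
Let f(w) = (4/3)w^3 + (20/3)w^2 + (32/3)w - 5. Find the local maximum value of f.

Critical points: f'(w) = 4w^2 + (40/3)w + 32/3 vanishes at w = -2, -4/3.
f''(w) = 8w + 40/3. f''(-2) = -8/3 < 0 ⇒ local maximum; f''(-4/3) = 8/3 > 0 ⇒ local minimum.
Thus f has its local maximum at w = -2, with value -31/3.

-31/3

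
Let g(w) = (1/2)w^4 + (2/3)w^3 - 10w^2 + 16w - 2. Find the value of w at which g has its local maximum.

1

g'(w) = 2w^3 + 2w^2 - 20w + 16 = 0 at w = -4, 1, 2.
Second-derivative test with g''(w) = 6w^2 + 4w - 20: g''(-4) = 60 > 0 ⇒ local minimum; g''(1) = -10 < 0 ⇒ local maximum; g''(2) = 12 > 0 ⇒ local minimum.
The local maximum is g(1) = 31/6.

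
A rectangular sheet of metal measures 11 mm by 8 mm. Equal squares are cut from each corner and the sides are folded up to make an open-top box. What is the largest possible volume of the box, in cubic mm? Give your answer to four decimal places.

With cut size x, the volume is V(x) = x(11 − 2x)(8 − 2x) for 0 < x < 4.
V'(x) = 12x^2 − 76x + 88. Setting V'(x) = 0 gives x ≈ 1.5252 (the root in (0, 4)).
V''(x) = 24x − 76 is negative there, so this is the maximum; V ≈ 60.0126.

60.0126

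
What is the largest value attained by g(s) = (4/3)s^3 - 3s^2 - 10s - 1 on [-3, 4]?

14/3

The derivative is 4s^2 - 6s - 10, which vanishes at s = -1 and s = 5/2.
Evaluating at the critical points and endpoints: g(-3) = -34, g(-1) = 14/3, g(5/2) = -287/12, g(4) = -11/3.
Hence the absolute maximum is 14/3 at s = -1.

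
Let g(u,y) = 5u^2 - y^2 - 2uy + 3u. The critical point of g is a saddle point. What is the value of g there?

∂g/∂u = 10u - 2y + 3 = 0 and ∂g/∂y = -2u - 2y = 0, so (u, y) = (-1/4, 1/4).
The Hessian has g_{uu} = 10, g_{yy} = -2, g_{uy} = -2, giving D = -24 < 0, so the point is a saddle point.
g(-1/4, 1/4) = -3/8.

-3/8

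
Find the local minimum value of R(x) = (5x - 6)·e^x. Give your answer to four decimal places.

By the product rule, R'(x) = (5x - 1)·e^x. Since e^x > 0, the only critical point is x = 1/5.
R''(1/5) has the same sign as 5 > 0, so this is a local minimum.
R(1/5) = (-5)·e^(1/5) ≈ -6.1070.

-6.1070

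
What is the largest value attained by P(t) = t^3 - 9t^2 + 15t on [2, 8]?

The derivative is 3t^2 - 18t + 15, whose only zero in [2, 8] is t = 5.
Compare values at every candidate in [2, 8]: P(2) = 2,  P(5) = -25,  P(8) = 56.
Hence the absolute maximum is 56 at t = 8.

56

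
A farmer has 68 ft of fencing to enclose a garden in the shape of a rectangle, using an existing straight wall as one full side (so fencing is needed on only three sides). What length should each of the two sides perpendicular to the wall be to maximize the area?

17

Let the sides perpendicular to the wall have length x and the parallel side y, so 2x + y = 68 and the area is A = xy = x(68 − 2x).
A'(x) = 68 − 4x = 0 gives x = 17, and A''(x) = −4 < 0 confirms a maximum.
Then y = 68 − 2·17 = 34 and A = 578.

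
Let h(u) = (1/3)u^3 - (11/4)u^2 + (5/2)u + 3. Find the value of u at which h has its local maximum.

h'(u) = u^2 - (11/2)u + 5/2. Setting h'(u) = 0 gives u ∈ {1/2, 5}.
Since h''(u) = 2u - 11/2, we get h''(1/2) = -9/2 < 0 ⇒ local maximum; h''(5) = 9/2 > 0 ⇒ local minimum.
The local maximum is h(1/2) = 173/48.

1/2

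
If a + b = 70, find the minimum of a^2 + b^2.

2450

With a + b = 70, a^2 + b^2 = a^2 + (70 − a)^2.
The derivative 2a − 2(70 − a) = 4a − 140 vanishes at a = 35; second derivative 4 > 0, a minimum.
The minimum is 2·(35)^2 = 2450.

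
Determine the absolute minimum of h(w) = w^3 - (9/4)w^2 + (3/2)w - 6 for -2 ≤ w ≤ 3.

h'(w) = 3w^2 - (9/2)w + 3/2, which vanishes at w = 1/2 and w = 1.
Candidates: h(-2) = -26, h(1/2) = -91/16, h(1) = -23/4, h(3) = 21/4.
Hence the absolute minimum is -26 at w = -2.

-26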